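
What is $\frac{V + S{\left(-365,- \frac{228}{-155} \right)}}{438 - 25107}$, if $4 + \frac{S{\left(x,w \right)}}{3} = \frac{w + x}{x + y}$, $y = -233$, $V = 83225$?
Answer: $- \frac{7713182011}{2286569610} \approx -3.3733$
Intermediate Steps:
$S{\left(x,w \right)} = -12 + \frac{3 \left(w + x\right)}{-233 + x}$ ($S{\left(x,w \right)} = -12 + 3 \frac{w + x}{x - 233} = -12 + 3 \frac{w + x}{-233 + x} = -12 + \frac{3 \left(w + x\right)}{-233 + x}$)
$\frac{V + S{\left(-365,- \frac{228}{-155} \right)}}{438 - 25107} = \frac{83225 + \frac{3 \left(932 - \frac{228}{-155} - -1095\right)}{-233 - 365}}{438 - 25107} = \frac{83225 + \frac{3 \left(932 - - \frac{228}{155} + 1095\right)}{-598}}{-24669} = \left(83225 + 3 \left(- \frac{1}{598}\right) \left(932 + \frac{228}{155} + 1095\right)\right) \left(- \frac{1}{24669}\right) = \left(83225 + 3 \left(- \frac{1}{598}\right) \frac{314413}{155}\right) \left(- \frac{1}{24669}\right) = \left(83225 - \frac{943239}{92690}\right) \left(- \frac{1}{24669}\right) = \frac{7713182011}{92690} \left(- \frac{1}{24669}\right) = - \frac{7713182011}{2286569610}$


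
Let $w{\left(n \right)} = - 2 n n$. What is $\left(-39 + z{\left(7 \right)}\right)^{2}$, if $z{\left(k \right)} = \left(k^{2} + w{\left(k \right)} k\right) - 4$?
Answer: $462400$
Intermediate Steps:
$w{\left(n \right)} = - 2 n^{2}$
$z{\left(k \right)} = -4 + k^{2} - 2 k^{3}$ ($z{\left(k \right)} = \left(k^{2} + - 2 k^{2} k\right) - 4 = \left(k^{2} - 2 k^{3}\right) - 4 = -4 + k^{2} - 2 k^{3}$)
$\left(-39 + z{\left(7 \right)}\right)^{2} = \left(-39 - \left(4 - 49 + 686\right)\right)^{2} = \left(-39 - 641\right)^{2} = \left(-680\right)^{2} = 462400$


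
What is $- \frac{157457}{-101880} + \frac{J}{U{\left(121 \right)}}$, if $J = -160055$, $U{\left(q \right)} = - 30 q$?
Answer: $\frac{562599077}{12327480} \approx 45.638$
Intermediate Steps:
$- \frac{157457}{-101880} + \frac{J}{U{\left(121 \right)}} = - \frac{157457}{-101880} - \frac{160055}{\left(-30\right) 121} = \left(-157457\right) \left(- \frac{1}{101880}\right) - \frac{160055}{-3630} = \frac{157457}{101880} - - \frac{32011}{726} = \frac{157457}{101880} + \frac{32011}{726} = \frac{562599077}{12327480}$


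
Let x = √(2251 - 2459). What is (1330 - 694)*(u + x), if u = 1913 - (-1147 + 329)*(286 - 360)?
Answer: -37281684 + 2544*I*√13 ≈ -3.7282e+7 + 9172.5*I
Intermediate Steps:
x = 4*I*√13 (x = √(-208) = 4*I*√13 ≈ 14.422*I)
u = -58619 (u = 1913 - (-818)*(-74) = 1913 - 1*60532 = 1913 - 60532 = -58619)
(1330 - 694)*(u + x) = (1330 - 694)*(-58619 + 4*I*√13) = 636*(-58619 + 4*I*√13) = -37281684 + 2544*I*√13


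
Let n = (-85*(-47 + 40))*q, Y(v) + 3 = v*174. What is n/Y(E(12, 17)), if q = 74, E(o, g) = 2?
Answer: 8806/69 ≈ 127.62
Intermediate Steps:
Y(v) = -3 + 174*v (Y(v) = -3 + v*174 = -3 + 174*v)
n = 44030 (n = -85*(-47 + 40)*74 = -85*(-7)*74 = 595*74 = 44030)
n/Y(E(12, 17)) = 44030/(-3 + 174*2) = 44030/(-3 + 348) = 44030/345 = 44030*(1/345) = 8806/69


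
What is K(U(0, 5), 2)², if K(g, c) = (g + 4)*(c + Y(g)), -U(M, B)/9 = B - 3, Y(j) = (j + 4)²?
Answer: 7683984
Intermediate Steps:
Y(j) = (4 + j)²
U(M, B) = 27 - 9*B (U(M, B) = -9*(B - 3) = -9*(-3 + B) = 27 - 9*B)
K(g, c) = (4 + g)*(c + (4 + g)²) (K(g, c) = (g + 4)*(c + (4 + g)²) = (4 + g)*(c + (4 + g)²))
K(U(0, 5), 2)² = (4*2 + 4*(4 + (27 - 9*5))² + 2*(27 - 9*5) + (27 - 9*5)*(4 + (27 - 9*5))²)² = (8 + 4*(4 + (27 - 45))² + 2*(27 - 45) + (27 - 45)*(4 + (27 - 45))²)² = (8 + 4*(4 - 18)² + 2*(-18) - 18*(4 - 18)²)² = (8 + 4*(-14)² - 36 - 18*(-14)²)² = (8 + 4*196 - 36 - 18*196)² = (8 + 784 - 36 - 3528)² = (-2772)² = 7683984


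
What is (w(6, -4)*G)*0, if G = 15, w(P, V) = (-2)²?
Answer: 0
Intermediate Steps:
w(P, V) = 4
(w(6, -4)*G)*0 = (4*15)*0 = 60*0 = 0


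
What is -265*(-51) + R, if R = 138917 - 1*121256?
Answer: 31176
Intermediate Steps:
R = 17661 (R = 138917 - 121256 = 17661)
-265*(-51) + R = -265*(-51) + 17661 = 13515 + 17661 = 31176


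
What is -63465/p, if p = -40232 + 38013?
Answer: 63465/2219 ≈ 28.601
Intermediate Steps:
p = -2219
-63465/p = -63465/(-2219) = -63465*(-1/2219) = 63465/2219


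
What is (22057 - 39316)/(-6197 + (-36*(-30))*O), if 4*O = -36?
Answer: 1569/1447 ≈ 1.0843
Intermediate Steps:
O = -9 (O = (¼)*(-36) = -9)
(22057 - 39316)/(-6197 + (-36*(-30))*O) = (22057 - 39316)/(-6197 - 36*(-30)*(-9)) = -17259/(-6197 + 1080*(-9)) = -17259/(-6197 - 9720) = -17259/(-15917) = -17259*(-1/15917) = 1569/1447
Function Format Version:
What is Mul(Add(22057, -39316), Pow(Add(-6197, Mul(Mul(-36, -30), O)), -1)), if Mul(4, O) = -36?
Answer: Rational(1569, 1447) ≈ 1.0843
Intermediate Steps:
O = -9 (O = Mul(Rational(1, 4), -36) = -9)
Mul(Add(22057, -39316), Pow(Add(-6197, Mul(Mul(-36, -30), O)), -1)) = Mul(Add(22057, -39316), Pow(Add(-6197, Mul(Mul(-36, -30), -9)), -1)) = Mul(-17259, Pow(Add(-6197, Mul(1080, -9)), -1)) = Mul(-17259, Pow(Add(-6197, -9720), -1)) = Mul(-17259, Pow(-15917, -1)) = Mul(-17259, Rational(-1, 15917)) = Rational(1569, 1447)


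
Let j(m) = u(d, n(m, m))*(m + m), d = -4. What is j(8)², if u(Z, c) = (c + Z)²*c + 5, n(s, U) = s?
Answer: 4528384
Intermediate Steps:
u(Z, c) = 5 + c*(Z + c)² (u(Z, c) = (Z + c)²*c + 5 = c*(Z + c)² + 5 = 5 + c*(Z + c)²)
j(m) = 2*m*(5 + m*(-4 + m)²) (j(m) = (5 + m*(-4 + m)²)*(m + m) = (5 + m*(-4 + m)²)*(2*m) = 2*m*(5 + m*(-4 + m)²))
j(8)² = (2*8*(5 + 8*(-4 + 8)²))² = (2*8*(5 + 8*4²))² = (2*8*(5 + 8*16))² = (2*8*(5 + 128))² = (2*8*133)² = 2128² = 4528384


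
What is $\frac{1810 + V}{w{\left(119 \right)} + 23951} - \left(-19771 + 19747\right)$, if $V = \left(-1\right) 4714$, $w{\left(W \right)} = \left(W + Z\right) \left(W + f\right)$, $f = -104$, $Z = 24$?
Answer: $\frac{77925}{3262} \approx 23.889$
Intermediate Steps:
$w{\left(W \right)} = \left(-104 + W\right) \left(24 + W\right)$ ($w{\left(W \right)} = \left(W + 24\right) \left(W - 104\right) = \left(24 + W\right) \left(-104 + W\right) = \left(-104 + W\right) \left(24 + W\right)$)
$V = -4714$
$\frac{1810 + V}{w{\left(119 \right)} + 23951} - \left(-19771 + 19747\right) = \frac{1810 - 4714}{\left(-2496 + 119^{2} - 9520\right) + 23951} - \left(-19771 + 19747\right) = - \frac{2904}{\left(-2496 + 14161 - 9520\right) + 23951} - -24 = - \frac{2904}{2145 + 23951} + 24 = - \frac{2904}{26096} + 24 = \left(-2904\right) \frac{1}{26096} + 24 = - \frac{363}{3262} + 24 = \frac{77925}{3262}$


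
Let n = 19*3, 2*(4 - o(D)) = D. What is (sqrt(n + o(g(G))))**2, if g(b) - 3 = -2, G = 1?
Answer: 121/2 ≈ 60.500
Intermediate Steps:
g(b) = 1 (g(b) = 3 - 2 = 1)
o(D) = 4 - D/2
n = 57
(sqrt(n + o(g(G))))**2 = (sqrt(57 + (4 - 1/2*1)))**2 = (sqrt(57 + (4 - 1/2)))**2 = (sqrt(57 + 7/2))**2 = (sqrt(121/2))**2 = (11*sqrt(2)/2)**2 = 121/2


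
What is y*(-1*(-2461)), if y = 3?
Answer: 7383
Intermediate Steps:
y*(-1*(-2461)) = 3*(-1*(-2461)) = 3*2461 = 7383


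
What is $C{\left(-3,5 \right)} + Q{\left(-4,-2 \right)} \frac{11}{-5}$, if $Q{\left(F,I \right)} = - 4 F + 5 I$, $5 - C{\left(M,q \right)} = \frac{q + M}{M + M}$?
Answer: $- \frac{118}{15} \approx -7.8667$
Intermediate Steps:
$C{\left(M,q \right)} = 5 - \frac{M + q}{2 M}$ ($C{\left(M,q \right)} = 5 - \frac{q + M}{M + M} = 5 - \frac{M + q}{2 M}$)
$C{\left(-3,5 \right)} + Q{\left(-4,-2 \right)} \frac{11}{-5} = \frac{\left(-1\right) 5 + 9 \left(-3\right)}{2 \left(-3\right)} + \left(\left(-4\right) \left(-4\right) + 5 \left(-2\right)\right) \frac{11}{-5} = \frac{1}{2} \left(- \frac{1}{3}\right) \left(-5 - 27\right) + \left(16 - 10\right) 11 \left(- \frac{1}{5}\right) = \frac{1}{2} \left(- \frac{1}{3}\right) \left(-32\right) + 6 \left(- \frac{11}{5}\right) = \frac{16}{3} - \frac{66}{5} = - \frac{118}{15}$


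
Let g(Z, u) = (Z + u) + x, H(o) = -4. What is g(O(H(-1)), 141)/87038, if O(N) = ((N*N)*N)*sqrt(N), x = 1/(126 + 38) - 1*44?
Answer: 15909/14274232 - 64*I/43519 ≈ 0.0011145 - 0.0014706*I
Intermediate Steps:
x = -7215/164 (x = 1/164 - 44 = -7215/164 ≈ -43.994)
O(N) = N**(7/2) (O(N) = (N**2*N)*sqrt(N) = N**3*sqrt(N) = N**(7/2))
g(Z, u) = -7215/164 + Z + u (g(Z, u) = (Z + u) - 7215/164 = -7215/164 + Z + u)
g(O(H(-1)), 141)/87038 = (-7215/164 + (-4)**(7/2) + 141)/87038 = (-7215/164 - 128*I + 141)*(1/87038) = (15909/164 - 128*I)*(1/87038) = 15909/14274232 - 64*I/43519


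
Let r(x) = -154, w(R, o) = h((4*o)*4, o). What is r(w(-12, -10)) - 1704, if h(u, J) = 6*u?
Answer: -1858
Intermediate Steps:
w(R, o) = 96*o (w(R, o) = 6*((4*o)*4) = 6*(16*o) = 96*o)
r(w(-12, -10)) - 1704 = -154 - 1704 = -1858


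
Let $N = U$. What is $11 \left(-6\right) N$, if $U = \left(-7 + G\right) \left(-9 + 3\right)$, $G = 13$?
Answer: $2376$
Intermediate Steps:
$U = -36$ ($U = \left(-7 + 13\right) \left(-9 + 3\right) = 6 \left(-6\right) = -36$)
$N = -36$
$11 \left(-6\right) N = 11 \left(-6\right) \left(-36\right) = \left(-66\right) \left(-36\right) = 2376$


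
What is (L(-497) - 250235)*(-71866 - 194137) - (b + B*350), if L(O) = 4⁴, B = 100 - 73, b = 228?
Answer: 66495154259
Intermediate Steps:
B = 27
L(O) = 256
(L(-497) - 250235)*(-71866 - 194137) - (b + B*350) = (256 - 250235)*(-71866 - 194137) - (228 + 27*350) = -249979*(-266003) - (228 + 9450) = 66495163937 - 1*9678 = 66495163937 - 9678 = 66495154259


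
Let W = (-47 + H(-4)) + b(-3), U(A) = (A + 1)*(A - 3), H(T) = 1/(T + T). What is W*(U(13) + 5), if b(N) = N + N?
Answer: -61625/8 ≈ -7703.1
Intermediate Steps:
b(N) = 2*N
H(T) = 1/(2*T)
U(A) = (1 + A)*(-3 + A)
W = -425/8 (W = (-47 + (½)/(-4)) + 2*(-3) = (-47 + (½)*(-¼)) - 6 = (-47 - ⅛) - 6 = -377/8 - 6 = -425/8 ≈ -53.125)
W*(U(13) + 5) = -425*((-3 + 13² - 2*13) + 5)/8 = -425*((-3 + 169 - 26) + 5)/8 = -425*(140 + 5)/8 = -425/8*145 = -61625/8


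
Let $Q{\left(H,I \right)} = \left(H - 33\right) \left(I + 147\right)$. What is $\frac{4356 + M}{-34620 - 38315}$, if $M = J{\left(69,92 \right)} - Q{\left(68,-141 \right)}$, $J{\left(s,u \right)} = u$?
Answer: $- \frac{4238}{72935} \approx -0.058107$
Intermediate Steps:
$Q{\left(H,I \right)} = \left(-33 + H\right) \left(147 + I\right)$
$M = -118$ ($M = 92 - \left(-4851 - -4653 + 147 \cdot 68 + 68 \left(-141\right)\right) = 92 - \left(-4851 + 4653 + 9996 - 9588\right) = 92 - 210 = -118$)
$\frac{4356 + M}{-34620 - 38315} = \frac{4356 - 118}{-34620 - 38315} = \frac{4238}{-72935} = 4238 \left(- \frac{1}{72935}\right) = - \frac{4238}{72935}$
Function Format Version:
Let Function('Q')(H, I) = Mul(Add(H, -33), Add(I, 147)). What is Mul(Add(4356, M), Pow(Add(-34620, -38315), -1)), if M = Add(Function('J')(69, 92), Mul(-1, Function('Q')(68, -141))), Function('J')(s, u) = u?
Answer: Rational(-4238, 72935) ≈ -0.058107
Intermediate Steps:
Function('Q')(H, I) = Mul(Add(-33, H), Add(147, I))
M = -118 (M = Add(92, Mul(-1, Add(-4851, Mul(-33, -141), Mul(147, 68), Mul(68, -141)))) = Add(92, Mul(-1, Add(-4851, 4653, 9996, -9588))) = Add(92, Mul(-1, 210)) = Add(92, -210) = -118)
Mul(Add(4356, M), Pow(Add(-34620, -38315), -1)) = Mul(Add(4356, -118), Pow(Add(-34620, -38315), -1)) = Mul(4238, Pow(-72935, -1)) = Mul(4238, Rational(-1, 72935)) = Rational(-4238, 72935)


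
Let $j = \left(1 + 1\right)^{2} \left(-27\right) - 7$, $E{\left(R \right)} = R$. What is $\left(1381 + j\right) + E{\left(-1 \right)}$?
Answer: $1265$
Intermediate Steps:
$j = -115$ ($j = 2^{2} \left(-27\right) - 7 = 4 \left(-27\right) - 7 = -108 - 7 = -115$)
$\left(1381 + j\right) + E{\left(-1 \right)} = \left(1381 - 115\right) - 1 = 1266 - 1 = 1265$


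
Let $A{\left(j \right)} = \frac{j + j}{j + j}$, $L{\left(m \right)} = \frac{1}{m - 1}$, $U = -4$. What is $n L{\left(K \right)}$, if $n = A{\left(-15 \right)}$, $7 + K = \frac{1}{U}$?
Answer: $- \frac{4}{33} \approx -0.12121$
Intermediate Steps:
$K = - \frac{29}{4}$ ($K = -7 + \frac{1}{-4} = -7 - \frac{1}{4} = - \frac{29}{4} \approx -7.25$)
$L{\left(m \right)} = \frac{1}{-1 + m}$
$A{\left(j \right)} = 1$ ($A{\left(j \right)} = \frac{2 j}{2 j} = 2 j \frac{1}{2 j} = 1$)
$n = 1$
$n L{\left(K \right)} = 1 \frac{1}{-1 - \frac{29}{4}} = 1 \frac{1}{- \frac{33}{4}} = 1 \left(- \frac{4}{33}\right) = - \frac{4}{33}$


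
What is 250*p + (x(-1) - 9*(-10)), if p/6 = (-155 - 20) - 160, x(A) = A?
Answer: -502411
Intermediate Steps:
p = -2010 (p = 6*((-155 - 20) - 160) = 6*(-175 - 160) = 6*(-335) = -2010)
250*p + (x(-1) - 9*(-10)) = 250*(-2010) + (-1 - 9*(-10)) = -502500 + (-1 + 90) = -502500 + 89 = -502411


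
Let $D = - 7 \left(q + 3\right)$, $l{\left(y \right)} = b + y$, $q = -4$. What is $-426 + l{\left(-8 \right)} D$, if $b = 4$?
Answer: $-454$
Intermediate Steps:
$l{\left(y \right)} = 4 + y$
$D = 7$ ($D = - 7 \left(-4 + 3\right) = \left(-7\right) \left(-1\right) = 7$)
$-426 + l{\left(-8 \right)} D = -426 + \left(4 - 8\right) 7 = -426 - 28 = -454$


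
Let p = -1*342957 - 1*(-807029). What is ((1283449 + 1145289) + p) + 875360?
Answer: 3768170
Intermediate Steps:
p = 464072 (p = -342957 + 807029 = 464072)
((1283449 + 1145289) + p) + 875360 = ((1283449 + 1145289) + 464072) + 875360 = (2428738 + 464072) + 875360 = 2892810 + 875360 = 3768170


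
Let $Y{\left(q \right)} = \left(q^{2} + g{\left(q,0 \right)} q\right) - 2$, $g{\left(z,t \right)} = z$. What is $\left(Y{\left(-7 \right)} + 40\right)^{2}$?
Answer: $18496$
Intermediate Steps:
$Y{\left(q \right)} = -2 + 2 q^{2}$ ($Y{\left(q \right)} = \left(q^{2} + q q\right) - 2 = \left(q^{2} + q^{2}\right) - 2 = 2 q^{2} - 2 = -2 + 2 q^{2}$)
$\left(Y{\left(-7 \right)} + 40\right)^{2} = \left(\left(-2 + 2 \left(-7\right)^{2}\right) + 40\right)^{2} = \left(\left(-2 + 2 \cdot 49\right) + 40\right)^{2} = \left(\left(-2 + 98\right) + 40\right)^{2} = \left(96 + 40\right)^{2} = 136^{2} = 18496$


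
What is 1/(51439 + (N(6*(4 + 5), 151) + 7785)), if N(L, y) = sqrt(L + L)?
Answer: 14806/876870517 - 3*sqrt(3)/1753741034 ≈ 1.6882e-5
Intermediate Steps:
N(L, y) = sqrt(2)*sqrt(L) (N(L, y) = sqrt(2*L) = sqrt(2)*sqrt(L))
1/(51439 + (N(6*(4 + 5), 151) + 7785)) = 1/(51439 + (sqrt(2)*sqrt(6*(4 + 5)) + 7785)) = 1/(51439 + (sqrt(2)*sqrt(6*9) + 7785)) = 1/(51439 + (sqrt(2)*sqrt(54) + 7785)) = 1/(51439 + (sqrt(2)*(3*sqrt(6)) + 7785)) = 1/(51439 + (6*sqrt(3) + 7785)) = 1/(51439 + (7785 + 6*sqrt(3))) = 1/(59224 + 6*sqrt(3))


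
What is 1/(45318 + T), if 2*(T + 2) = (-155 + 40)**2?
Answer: 2/103857 ≈ 1.9257e-5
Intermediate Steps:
T = 13221/2 (T = -2 + (-155 + 40)**2/2 = -2 + (1/2)*(-115)**2 = -2 + (1/2)*13225 = -2 + 13225/2 = 13221/2 ≈ 6610.5)
1/(45318 + T) = 1/(45318 + 13221/2) = 1/(103857/2) = 2/103857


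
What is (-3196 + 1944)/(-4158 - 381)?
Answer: 1252/4539 ≈ 0.27583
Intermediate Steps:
(-3196 + 1944)/(-4158 - 381) = -1252/(-4539) = -1252*(-1/4539) = 1252/4539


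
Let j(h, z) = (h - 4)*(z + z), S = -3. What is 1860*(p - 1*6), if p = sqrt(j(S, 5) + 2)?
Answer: -11160 + 3720*I*sqrt(17) ≈ -11160.0 + 15338.0*I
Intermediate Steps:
j(h, z) = 2*z*(-4 + h) (j(h, z) = (-4 + h)*(2*z) = 2*z*(-4 + h))
p = 2*I*sqrt(17) (p = sqrt(2*5*(-4 - 3) + 2) = sqrt(2*5*(-7) + 2) = sqrt(-70 + 2) = sqrt(-68) = 2*I*sqrt(17) ≈ 8.2462*I)
1860*(p - 1*6) = 1860*(2*I*sqrt(17) - 1*6) = 1860*(2*I*sqrt(17) - 6) = 1860*(-6 + 2*I*sqrt(17)) = -11160 + 3720*I*sqrt(17)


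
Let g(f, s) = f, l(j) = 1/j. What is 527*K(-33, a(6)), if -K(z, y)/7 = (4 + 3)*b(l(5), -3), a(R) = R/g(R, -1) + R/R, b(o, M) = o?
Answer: -25823/5 ≈ -5164.6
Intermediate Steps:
a(R) = 2 (a(R) = R/R + R/R = 1 + 1 = 2)
K(z, y) = -49/5 (K(z, y) = -7*(4 + 3)/5 = -49/5)
527*K(-33, a(6)) = 527*(-49/5) = -25823/5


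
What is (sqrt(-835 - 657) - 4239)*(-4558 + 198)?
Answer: 18482040 - 8720*I*sqrt(373) ≈ 1.8482e+7 - 1.6841e+5*I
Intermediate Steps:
(sqrt(-835 - 657) - 4239)*(-4558 + 198) = (sqrt(-1492) - 4239)*(-4360) = (2*I*sqrt(373) - 4239)*(-4360) = (-4239 + 2*I*sqrt(373))*(-4360) = 18482040 - 8720*I*sqrt(373)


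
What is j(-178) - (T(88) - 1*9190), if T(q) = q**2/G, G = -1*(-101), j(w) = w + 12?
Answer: 903680/101 ≈ 8947.3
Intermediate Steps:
j(w) = 12 + w
G = 101
T(q) = q**2/101
j(-178) - (T(88) - 1*9190) = (12 - 178) - ((1/101)*88**2 - 1*9190) = -166 - ((1/101)*7744 - 9190) = -166 - (7744/101 - 9190) = -166 - 1*(-920446/101) = -166 + 920446/101 = 903680/101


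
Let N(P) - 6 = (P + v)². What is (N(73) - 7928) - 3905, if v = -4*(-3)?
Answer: -4602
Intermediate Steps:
v = 12
N(P) = 6 + (12 + P)² (N(P) = 6 + (P + 12)² = 6 + (12 + P)²)
(N(73) - 7928) - 3905 = ((6 + (12 + 73)²) - 7928) - 3905 = ((6 + 85²) - 7928) - 3905 = ((6 + 7225) - 7928) - 3905 = (7231 - 7928) - 3905 = -697 - 3905 = -4602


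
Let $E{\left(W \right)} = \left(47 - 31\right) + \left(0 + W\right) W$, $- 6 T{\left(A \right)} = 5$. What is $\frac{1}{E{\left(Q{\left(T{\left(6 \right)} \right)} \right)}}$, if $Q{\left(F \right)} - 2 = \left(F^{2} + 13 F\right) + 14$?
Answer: $\frac{1296}{65257} \approx 0.01986$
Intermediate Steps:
$T{\left(A \right)} = - \frac{5}{6}$ ($T{\left(A \right)} = \left(- \frac{1}{6}\right) 5 = - \frac{5}{6}$)
$Q{\left(F \right)} = 16 + F^{2} + 13 F$ ($Q{\left(F \right)} = 2 + \left(\left(F^{2} + 13 F\right) + 14\right) = 2 + \left(14 + F^{2} + 13 F\right) = 16 + F^{2} + 13 F$)
$E{\left(W \right)} = 16 + W^{2}$ ($E{\left(W \right)} = 16 + W W = 16 + W^{2}$)
$\frac{1}{E{\left(Q{\left(T{\left(6 \right)} \right)} \right)}} = \frac{1}{16 + \left(16 + \left(- \frac{5}{6}\right)^{2} + 13 \left(- \frac{5}{6}\right)\right)^{2}} = \frac{1}{16 + \left(16 + \frac{25}{36} - \frac{65}{6}\right)^{2}} = \frac{1}{16 + \left(\frac{211}{36}\right)^{2}} = \frac{1}{16 + \frac{44521}{1296}} = \frac{1}{\frac{65257}{1296}} = \frac{1296}{65257}$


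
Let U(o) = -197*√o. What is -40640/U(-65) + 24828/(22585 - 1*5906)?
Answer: 24828/16679 - 8128*I*√65/2561 ≈ 1.4886 - 25.588*I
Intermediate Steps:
-40640/U(-65) + 24828/(22585 - 1*5906) = -40640*I*√65/12805 + 24828/(22585 - 1*5906) = -40640*I*√65/12805 + 24828/(22585 - 5906) = -40640*I*√65/12805 + 24828/16679 = -8128*I*√65/2561 + 24828*(1/16679) = -8128*I*√65/2561 + 24828/16679 = 24828/16679 - 8128*I*√65/2561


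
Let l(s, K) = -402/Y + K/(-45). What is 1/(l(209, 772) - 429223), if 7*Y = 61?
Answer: -2745/1178390857 ≈ -2.3294e-6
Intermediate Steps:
Y = 61/7 (Y = (⅐)*61 = 61/7 ≈ 8.7143)
l(s, K) = -2814/61 - K/45 (l(s, K) = -402/61/7 + K/(-45) = -402*7/61 + K*(-1/45) = -2814/61 - K/45)
1/(l(209, 772) - 429223) = 1/((-2814/61 - 1/45*772) - 429223) = 1/((-2814/61 - 772/45) - 429223) = 1/(-173722/2745 - 429223) = 1/(-1178390857/2745) = -2745/1178390857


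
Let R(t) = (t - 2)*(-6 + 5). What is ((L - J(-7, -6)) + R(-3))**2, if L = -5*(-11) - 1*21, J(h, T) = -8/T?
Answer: 12769/9 ≈ 1418.8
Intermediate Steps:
R(t) = 2 - t (R(t) = (-2 + t)*(-1) = 2 - t)
L = 34 (L = 55 - 21 = 34)
((L - J(-7, -6)) + R(-3))**2 = ((34 - (-8)/(-6)) + (2 - 1*(-3)))**2 = ((34 - (-8)*(-1)/6) + (2 + 3))**2 = ((34 - 1*4/3) + 5)**2 = ((34 - 4/3) + 5)**2 = (98/3 + 5)**2 = (113/3)**2 = 12769/9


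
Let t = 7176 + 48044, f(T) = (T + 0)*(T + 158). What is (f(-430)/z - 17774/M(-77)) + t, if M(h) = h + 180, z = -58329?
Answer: 330706733614/6007887 ≈ 55045.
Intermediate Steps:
f(T) = T*(158 + T)
M(h) = 180 + h
t = 55220
(f(-430)/z - 17774/M(-77)) + t = (-430*(158 - 430)/(-58329) - 17774/(180 - 77)) + 55220 = (-430*(-272)*(-1/58329) - 17774/103) + 55220 = (116960*(-1/58329) - 17774*1/103) + 55220 = (-116960/58329 - 17774/103) + 55220 = -1048786526/6007887 + 55220 = 330706733614/6007887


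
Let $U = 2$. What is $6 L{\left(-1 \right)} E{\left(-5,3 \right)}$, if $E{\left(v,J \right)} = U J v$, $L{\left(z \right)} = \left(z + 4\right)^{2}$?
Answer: $-1620$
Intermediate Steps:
$L{\left(z \right)} = \left(4 + z\right)^{2}$
$E{\left(v,J \right)} = 2 J v$
$6 L{\left(-1 \right)} E{\left(-5,3 \right)} = 6 \left(4 - 1\right)^{2} \cdot 2 \cdot 3 \left(-5\right) = 6 \cdot 3^{2} \left(-30\right) = 6 \cdot 9 \left(-30\right) = 54 \left(-30\right) = -1620$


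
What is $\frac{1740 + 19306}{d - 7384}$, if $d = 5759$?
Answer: $- \frac{21046}{1625} \approx -12.951$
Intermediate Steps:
$\frac{1740 + 19306}{d - 7384} = \frac{1740 + 19306}{5759 - 7384} = \frac{21046}{-1625} = 21046 \left(- \frac{1}{1625}\right) = - \frac{21046}{1625}$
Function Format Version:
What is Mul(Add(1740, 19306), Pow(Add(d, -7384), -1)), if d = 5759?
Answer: Rational(-21046, 1625) ≈ -12.951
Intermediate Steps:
Mul(Add(1740, 19306), Pow(Add(d, -7384), -1)) = Mul(Add(1740, 19306), Pow(Add(5759, -7384), -1)) = Mul(21046, Pow(-1625, -1)) = Mul(21046, Rational(-1, 1625)) = Rational(-21046, 1625)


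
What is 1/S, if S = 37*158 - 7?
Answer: 1/5839 ≈ 0.00017126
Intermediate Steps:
S = 5839 (S = 5846 - 7 = 5839)
1/S = 1/5839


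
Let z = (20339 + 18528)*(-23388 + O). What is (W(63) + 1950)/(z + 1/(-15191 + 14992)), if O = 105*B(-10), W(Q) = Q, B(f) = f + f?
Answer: -400587/197137777105 ≈ -2.0320e-6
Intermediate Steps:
B(f) = 2*f
O = -2100 (O = 105*(2*(-10)) = 105*(-20) = -2100)
z = -990642096 (z = (20339 + 18528)*(-23388 - 2100) = 38867*(-25488) = -990642096)
(W(63) + 1950)/(z + 1/(-15191 + 14992)) = (63 + 1950)/(-990642096 + 1/(-15191 + 14992)) = 2013/(-990642096 + 1/(-199)) = 2013/(-990642096 - 1/199) = 2013/(-197137777105/199) = 2013*(-199/197137777105) = -400587/197137777105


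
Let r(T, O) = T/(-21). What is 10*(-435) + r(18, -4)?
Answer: -30456/7 ≈ -4350.9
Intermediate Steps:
r(T, O) = -T/21 (r(T, O) = T*(-1/21) = -T/21)
10*(-435) + r(18, -4) = 10*(-435) - 1/21*18 = -4350 - 6/7 = -30456/7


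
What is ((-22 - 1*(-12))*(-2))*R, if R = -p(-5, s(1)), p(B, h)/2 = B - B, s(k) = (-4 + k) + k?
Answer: 0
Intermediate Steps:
s(k) = -4 + 2*k
p(B, h) = 0 (p(B, h) = 2*(B - B) = 2*0 = 0)
R = 0 (R = -1*0 = 0)
((-22 - 1*(-12))*(-2))*R = ((-22 - 1*(-12))*(-2))*0 = ((-22 + 12)*(-2))*0 = -10*(-2)*0 = 20*0 = 0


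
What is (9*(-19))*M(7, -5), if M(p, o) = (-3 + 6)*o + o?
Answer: 3420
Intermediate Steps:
M(p, o) = 4*o (M(p, o) = 3*o + o = 4*o)
(9*(-19))*M(7, -5) = (9*(-19))*(4*(-5)) = -171*(-20) = 3420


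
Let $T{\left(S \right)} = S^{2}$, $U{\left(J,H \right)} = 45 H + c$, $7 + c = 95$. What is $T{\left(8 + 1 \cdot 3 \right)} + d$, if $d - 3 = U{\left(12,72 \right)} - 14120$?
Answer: $-10668$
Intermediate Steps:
$c = 88$ ($c = -7 + 95 = 88$)
$U{\left(J,H \right)} = 88 + 45 H$ ($U{\left(J,H \right)} = 45 H + 88 = 88 + 45 H$)
$d = -10789$ ($d = 3 + \left(\left(88 + 45 \cdot 72\right) - 14120\right) = 3 + \left(\left(88 + 3240\right) - 14120\right) = 3 + \left(3328 - 14120\right) = 3 - 10792 = -10789$)
$T{\left(8 + 1 \cdot 3 \right)} + d = \left(8 + 1 \cdot 3\right)^{2} - 10789 = \left(8 + 3\right)^{2} - 10789 = 11^{2} - 10789 = 121 - 10789 = -10668$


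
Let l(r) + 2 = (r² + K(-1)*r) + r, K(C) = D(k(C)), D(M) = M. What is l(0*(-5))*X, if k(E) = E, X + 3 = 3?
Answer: 0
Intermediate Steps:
X = 0 (X = -3 + 3 = 0)
K(C) = C
l(r) = -2 + r² (l(r) = -2 + ((r² - r) + r) = -2 + r²)
l(0*(-5))*X = (-2 + (0*(-5))²)*0 = (-2 + 0²)*0 = (-2 + 0)*0 = -2*0 = 0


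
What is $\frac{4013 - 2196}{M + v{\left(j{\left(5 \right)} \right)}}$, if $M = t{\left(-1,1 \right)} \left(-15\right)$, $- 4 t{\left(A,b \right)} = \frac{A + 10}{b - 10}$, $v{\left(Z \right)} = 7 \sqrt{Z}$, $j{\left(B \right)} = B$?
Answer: $\frac{21804}{739} + \frac{203504 \sqrt{5}}{3695} \approx 152.66$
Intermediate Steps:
$t{\left(A,b \right)} = - \frac{10 + A}{4 \left(-10 + b\right)}$ ($t{\left(A,b \right)} = - \frac{\left(A + 10\right) \frac{1}{b - 10}}{4} = - \frac{\left(10 + A\right) \frac{1}{-10 + b}}{4} = - \frac{\frac{1}{-10 + b} \left(10 + A\right)}{4} = - \frac{10 + A}{4 \left(-10 + b\right)}$)
$M = - \frac{15}{4}$ ($M = \frac{-10 - -1}{4 \left(-10 + 1\right)} \left(-15\right) = \frac{-10 + 1}{4 \left(-9\right)} \left(-15\right) = \frac{1}{4} \left(- \frac{1}{9}\right) \left(-9\right) \left(-15\right) = \frac{1}{4} \left(-15\right) = - \frac{15}{4} \approx -3.75$)
$\frac{4013 - 2196}{M + v{\left(j{\left(5 \right)} \right)}} = \frac{4013 - 2196}{- \frac{15}{4} + 7 \sqrt{5}} = \frac{1817}{- \frac{15}{4} + 7 \sqrt{5}}$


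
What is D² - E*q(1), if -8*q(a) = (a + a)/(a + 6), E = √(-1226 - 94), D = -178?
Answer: 31684 + I*√330/14 ≈ 31684.0 + 1.2976*I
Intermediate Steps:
E = 2*I*√330 (E = √(-1320) = 2*I*√330 ≈ 36.332*I)
q(a) = -a/(4*(6 + a)) (q(a) = -(a + a)/(8*(a + 6)) = -2*a/(8*(6 + a)) = -a/(4*(6 + a)))
D² - E*q(1) = (-178)² - 2*I*√330*(-1*1/(24 + 4*1)) = 31684 - 2*I*√330*(-1*1/(24 + 4)) = 31684 - 2*I*√330*(-1*1/28) = 31684 - 2*I*√330*(-1*1*1/28) = 31684 - 2*I*√330*(-1)/28 = 31684 - (-1)*I*√330/14 = 31684 + I*√330/14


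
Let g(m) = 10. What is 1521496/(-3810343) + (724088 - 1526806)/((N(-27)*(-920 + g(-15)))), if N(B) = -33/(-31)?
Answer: 6769419125401/8173185735 ≈ 828.25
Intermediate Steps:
N(B) = 33/31 (N(B) = -33*(-1/31) = 33/31)
1521496/(-3810343) + (724088 - 1526806)/((N(-27)*(-920 + g(-15)))) = 1521496/(-3810343) + (724088 - 1526806)/((33*(-920 + 10)/31)) = 1521496*(-1/3810343) - 802718/((33/31)*(-910)) = -1521496/3810343 - 802718/(-30030/31) = -1521496/3810343 - 802718*(-31/30030) = -1521496/3810343 + 1777447/2145 = 6769419125401/8173185735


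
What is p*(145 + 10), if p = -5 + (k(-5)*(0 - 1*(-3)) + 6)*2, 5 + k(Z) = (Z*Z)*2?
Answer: 42935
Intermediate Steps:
k(Z) = -5 + 2*Z² (k(Z) = -5 + (Z*Z)*2 = -5 + Z²*2 = -5 + 2*Z²)
p = 277 (p = -5 + ((-5 + 2*(-5)²)*(0 - 1*(-3)) + 6)*2 = -5 + ((-5 + 2*25)*(0 + 3) + 6)*2 = -5 + ((-5 + 50)*3 + 6)*2 = -5 + (45*3 + 6)*2 = -5 + (135 + 6)*2 = -5 + 141*2 = -5 + 282 = 277)
p*(145 + 10) = 277*(145 + 10) = 277*155 = 42935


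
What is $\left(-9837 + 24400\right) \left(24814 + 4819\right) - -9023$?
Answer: $431554402$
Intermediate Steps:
$\left(-9837 + 24400\right) \left(24814 + 4819\right) - -9023 = 14563 \cdot 29633 + 9023 = 431545379 + 9023 = 431554402$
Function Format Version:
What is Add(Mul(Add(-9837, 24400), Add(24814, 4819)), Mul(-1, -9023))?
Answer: 431554402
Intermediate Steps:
Add(Mul(Add(-9837, 24400), Add(24814, 4819)), Mul(-1, -9023)) = Add(Mul(14563, 29633), 9023) = Add(431545379, 9023) = 431554402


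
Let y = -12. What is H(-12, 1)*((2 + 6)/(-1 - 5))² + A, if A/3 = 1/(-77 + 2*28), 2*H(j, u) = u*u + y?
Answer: -625/63 ≈ -9.9206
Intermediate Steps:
H(j, u) = -6 + u²/2 (H(j, u) = (u*u - 12)/2 = (u² - 12)/2 = (-12 + u²)/2 = -6 + u²/2)
A = -⅐ (A = 3/(-77 + 2*28) = 3/(-77 + 56) = 3/(-21) = 3*(-1/21) = -⅐ ≈ -0.14286)
H(-12, 1)*((2 + 6)/(-1 - 5))² + A = (-6 + (½)*1²)*((2 + 6)/(-1 - 5))² - ⅐ = (-6 + (½)*1)*(8/(-6))² - ⅐ = (-6 + ½)*(8*(-⅙))² - ⅐ = -11*(-4/3)²/2 - ⅐ = -11/2*16/9 - ⅐ = -88/9 - ⅐ = -625/63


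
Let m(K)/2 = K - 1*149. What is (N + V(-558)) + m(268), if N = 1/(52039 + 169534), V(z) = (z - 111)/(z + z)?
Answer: 19666598279/82425156 ≈ 238.60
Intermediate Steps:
m(K) = -298 + 2*K (m(K) = 2*(K - 1*149) = 2*(K - 149) = 2*(-149 + K) = -298 + 2*K)
V(z) = (-111 + z)/(2*z) (V(z) = (-111 + z)/((2*z)) = (-111 + z)*(1/(2*z)) = (-111 + z)/(2*z))
N = 1/221573 ≈ 4.5132e-6
(N + V(-558)) + m(268) = (1/221573 + (½)*(-111 - 558)/(-558)) + (-298 + 2*268) = (1/221573 + (½)*(-1/558)*(-669)) + (-298 + 536) = (1/221573 + 223/372) + 238 = 49411151/82425156 + 238 = 19666598279/82425156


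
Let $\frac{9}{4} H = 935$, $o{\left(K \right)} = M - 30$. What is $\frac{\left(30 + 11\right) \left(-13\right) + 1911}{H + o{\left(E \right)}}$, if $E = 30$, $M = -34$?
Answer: $\frac{6201}{1582} \approx 3.9197$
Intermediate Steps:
$o{\left(K \right)} = -64$ ($o{\left(K \right)} = -34 - 30 = -64$)
$H = \frac{3740}{9}$ ($H = \frac{4}{9} \cdot 935 = \frac{3740}{9} \approx 415.56$)
$\frac{\left(30 + 11\right) \left(-13\right) + 1911}{H + o{\left(E \right)}} = \frac{\left(30 + 11\right) \left(-13\right) + 1911}{\frac{3740}{9} - 64} = \frac{41 \left(-13\right) + 1911}{\frac{3164}{9}} = \left(-533 + 1911\right) \frac{9}{3164} = 1378 \cdot \frac{9}{3164} = \frac{6201}{1582}$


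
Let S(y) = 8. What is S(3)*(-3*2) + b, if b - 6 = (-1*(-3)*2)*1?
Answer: -36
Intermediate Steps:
b = 12 (b = 6 + (-1*(-3)*2)*1 = 6 + (3*2)*1 = 6 + 6*1 = 6 + 6 = 12)
S(3)*(-3*2) + b = 8*(-3*2) + 12 = 8*(-6) + 12 = -48 + 12 = -36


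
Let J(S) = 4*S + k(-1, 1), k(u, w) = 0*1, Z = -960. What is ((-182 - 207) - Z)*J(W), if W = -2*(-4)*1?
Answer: 18272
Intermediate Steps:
k(u, w) = 0
W = 8 (W = 8*1 = 8)
J(S) = 4*S (J(S) = 4*S + 0 = 4*S)
((-182 - 207) - Z)*J(W) = ((-182 - 207) - 1*(-960))*(4*8) = (-389 + 960)*32 = 571*32 = 18272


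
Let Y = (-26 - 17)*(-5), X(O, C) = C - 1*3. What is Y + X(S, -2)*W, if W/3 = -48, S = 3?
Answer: 935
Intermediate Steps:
X(O, C) = -3 + C (X(O, C) = C - 3 = -3 + C)
W = -144 (W = 3*(-48) = -144)
Y = 215 (Y = -43*(-5) = 215)
Y + X(S, -2)*W = 215 + (-3 - 2)*(-144) = 215 - 5*(-144) = 215 + 720 = 935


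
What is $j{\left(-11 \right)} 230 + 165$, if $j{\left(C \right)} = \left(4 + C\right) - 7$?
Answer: $-3055$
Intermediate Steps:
$j{\left(C \right)} = -3 + C$
$j{\left(-11 \right)} 230 + 165 = \left(-3 - 11\right) 230 + 165 = \left(-14\right) 230 + 165 = -3220 + 165 = -3055$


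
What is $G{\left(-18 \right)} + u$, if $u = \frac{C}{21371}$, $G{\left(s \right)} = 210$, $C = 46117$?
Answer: $\frac{4534027}{21371} \approx 212.16$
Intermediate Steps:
$u = \frac{46117}{21371} \approx 2.1579$
$G{\left(-18 \right)} + u = 210 + \frac{46117}{21371} = \frac{4534027}{21371}$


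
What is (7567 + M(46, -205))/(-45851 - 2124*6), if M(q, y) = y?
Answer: -7362/58595 ≈ -0.12564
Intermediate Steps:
(7567 + M(46, -205))/(-45851 - 2124*6) = (7567 - 205)/(-45851 - 2124*6) = 7362/(-45851 - 12744) = 7362/(-58595) = 7362*(-1/58595) = -7362/58595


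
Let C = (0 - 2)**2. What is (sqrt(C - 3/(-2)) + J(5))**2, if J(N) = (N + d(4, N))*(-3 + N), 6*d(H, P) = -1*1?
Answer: 1781/18 + 29*sqrt(22)/3 ≈ 144.29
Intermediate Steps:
d(H, P) = -1/6 (d(H, P) = (-1*1)/6 = (1/6)*(-1) = -1/6)
C = 4 (C = (-2)**2 = 4)
J(N) = (-3 + N)*(-1/6 + N) (J(N) = (N - 1/6)*(-3 + N) = (-1/6 + N)*(-3 + N) = (-3 + N)*(-1/6 + N))
(sqrt(C - 3/(-2)) + J(5))**2 = (sqrt(4 - 3/(-2)) + (1/2 + 5**2 - 19/6*5))**2 = (sqrt(4 - 3*(-1/2)) + (1/2 + 25 - 95/6))**2 = (sqrt(4 + 3/2) + 29/3)**2 = (sqrt(11/2) + 29/3)**2 = (sqrt(22)/2 + 29/3)**2 = (29/3 + sqrt(22)/2)**2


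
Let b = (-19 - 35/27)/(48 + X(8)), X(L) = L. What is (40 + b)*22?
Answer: 164813/189 ≈ 872.03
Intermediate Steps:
b = -137/378 (b = (-19 - 35/27)/(48 + 8) = (-19 - 35*1/27)/56 = (-19 - 35/27)*(1/56) = -548/27*1/56 = -137/378 ≈ -0.36243)
(40 + b)*22 = (40 - 137/378)*22 = (14983/378)*22 = 164813/189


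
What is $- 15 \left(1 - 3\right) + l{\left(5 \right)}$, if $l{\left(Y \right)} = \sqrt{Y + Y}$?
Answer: $30 + \sqrt{10} \approx 33.162$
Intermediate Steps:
$l{\left(Y \right)} = \sqrt{2} \sqrt{Y}$ ($l{\left(Y \right)} = \sqrt{2 Y} = \sqrt{2} \sqrt{Y}$)
$- 15 \left(1 - 3\right) + l{\left(5 \right)} = - 15 \left(1 - 3\right) + \sqrt{2} \sqrt{5} = - 15 \left(1 - 3\right) + \sqrt{10} = \left(-15\right) \left(-2\right) + \sqrt{10} = 30 + \sqrt{10}$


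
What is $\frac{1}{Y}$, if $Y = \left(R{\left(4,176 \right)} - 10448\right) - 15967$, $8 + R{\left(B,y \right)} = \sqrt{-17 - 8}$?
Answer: $- \frac{26423}{698174954} - \frac{5 i}{698174954} \approx -3.7846 \cdot 10^{-5} - 7.1615 \cdot 10^{-9} i$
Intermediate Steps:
$R{\left(B,y \right)} = -8 + 5 i$ ($R{\left(B,y \right)} = -8 + \sqrt{-17 - 8} = -8 + \sqrt{-25} = -8 + 5 i$)
$Y = -26423 + 5 i$ ($Y = \left(\left(-8 + 5 i\right) - 10448\right) - 15967 = \left(-10456 + 5 i\right) - 15967 = -26423 + 5 i \approx -26423.0 + 5.0 i$)
$\frac{1}{Y} = \frac{1}{-26423 + 5 i} = \frac{-26423 - 5 i}{698174954}$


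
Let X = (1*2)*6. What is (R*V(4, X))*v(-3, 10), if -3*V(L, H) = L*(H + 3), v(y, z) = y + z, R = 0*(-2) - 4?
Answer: 560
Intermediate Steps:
R = -4 (R = 0 - 4 = -4)
X = 12 (X = 2*6 = 12)
V(L, H) = -L*(3 + H)/3 (V(L, H) = -L*(H + 3)/3 = -L*(3 + H)/3)
(R*V(4, X))*v(-3, 10) = (-(-4)*4*(3 + 12)/3)*(-3 + 10) = -(-4)*4*15/3*7 = -4*(-20)*7 = 80*7 = 560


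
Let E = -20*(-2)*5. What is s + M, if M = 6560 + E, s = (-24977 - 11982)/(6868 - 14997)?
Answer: 54988999/8129 ≈ 6764.5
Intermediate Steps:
s = 36959/8129 (s = -36959/(-8129) = -36959*(-1/8129) = 36959/8129 ≈ 4.5466)
E = 200 (E = 40*5 = 200)
M = 6760 (M = 6560 + 200 = 6760)
s + M = 36959/8129 + 6760 = 54988999/8129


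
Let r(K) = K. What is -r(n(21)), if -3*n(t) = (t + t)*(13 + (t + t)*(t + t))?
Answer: 24878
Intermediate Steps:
n(t) = -2*t*(13 + 4*t**2)/3 (n(t) = -(t + t)*(13 + (t + t)*(t + t))/3 = -2*t*(13 + (2*t)*(2*t))/3 = -2*t*(13 + 4*t**2)/3)
-r(n(21)) = -(-2)*21*(13 + 4*21**2)/3 = -(-2)*21*(13 + 4*441)/3 = -(-2)*21*(13 + 1764)/3 = -(-2)*21*1777/3 = -1*(-24878) = 24878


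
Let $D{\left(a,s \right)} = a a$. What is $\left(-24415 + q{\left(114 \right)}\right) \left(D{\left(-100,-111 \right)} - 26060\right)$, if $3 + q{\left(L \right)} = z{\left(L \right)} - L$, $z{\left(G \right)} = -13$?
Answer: $394192700$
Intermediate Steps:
$D{\left(a,s \right)} = a^{2}$
$q{\left(L \right)} = -16 - L$ ($q{\left(L \right)} = -3 - \left(13 + L\right) = -16 - L$)
$\left(-24415 + q{\left(114 \right)}\right) \left(D{\left(-100,-111 \right)} - 26060\right) = \left(-24415 - 130\right) \left(\left(-100\right)^{2} - 26060\right) = \left(-24415 - 130\right) \left(10000 - 26060\right) = \left(-24415 - 130\right) \left(-16060\right) = \left(-24545\right) \left(-16060\right) = 394192700$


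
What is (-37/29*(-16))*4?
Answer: 2368/29 ≈ 81.655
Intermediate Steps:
(-37/29*(-16))*4 = (-37*1/29*(-16))*4 = -37/29*(-16)*4 = (592/29)*4 = 2368/29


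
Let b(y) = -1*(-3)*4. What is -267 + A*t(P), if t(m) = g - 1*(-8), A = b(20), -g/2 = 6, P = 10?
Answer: -315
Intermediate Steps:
g = -12 (g = -2*6 = -12)
b(y) = 12 (b(y) = 3*4 = 12)
A = 12
t(m) = -4 (t(m) = -12 - 1*(-8) = -12 + 8 = -4)
-267 + A*t(P) = -267 + 12*(-4) = -267 - 48 = -315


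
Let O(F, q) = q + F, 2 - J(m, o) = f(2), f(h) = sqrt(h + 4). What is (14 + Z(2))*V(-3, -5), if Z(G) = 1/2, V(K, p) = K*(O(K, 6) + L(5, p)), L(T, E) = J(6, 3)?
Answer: -435/2 + 87*sqrt(6)/2 ≈ -110.95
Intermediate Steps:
f(h) = sqrt(4 + h)
J(m, o) = 2 - sqrt(6) (J(m, o) = 2 - sqrt(4 + 2) = 2 - sqrt(6))
O(F, q) = F + q
L(T, E) = 2 - sqrt(6)
V(K, p) = K*(8 + K - sqrt(6)) (V(K, p) = K*((K + 6) + (2 - sqrt(6))) = K*((6 + K) + (2 - sqrt(6))) = K*(8 + K - sqrt(6)))
Z(G) = 1/2
(14 + Z(2))*V(-3, -5) = (14 + 1/2)*(-3*(8 - 3 - sqrt(6))) = 29*(-3*(5 - sqrt(6)))/2 = 29*(-15 + 3*sqrt(6))/2 = -435/2 + 87*sqrt(6)/2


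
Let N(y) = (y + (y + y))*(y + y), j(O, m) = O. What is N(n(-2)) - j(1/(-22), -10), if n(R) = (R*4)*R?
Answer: 33793/22 ≈ 1536.0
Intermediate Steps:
n(R) = 4*R² (n(R) = (4*R)*R = 4*R²)
N(y) = 6*y² (N(y) = (y + 2*y)*(2*y) = (3*y)*(2*y) = 6*y²)
N(n(-2)) - j(1/(-22), -10) = 6*(4*(-2)²)² - 1/(-22) = 6*(4*4)² - 1*(-1/22) = 6*16² + 1/22 = 6*256 + 1/22 = 1536 + 1/22 = 33793/22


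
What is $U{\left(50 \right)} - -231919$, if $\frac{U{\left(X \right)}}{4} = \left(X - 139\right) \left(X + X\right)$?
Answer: $196319$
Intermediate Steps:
$U{\left(X \right)} = 8 X \left(-139 + X\right)$ ($U{\left(X \right)} = 4 \left(X - 139\right) \left(X + X\right) = 4 \left(-139 + X\right) 2 X = 4 \cdot 2 X \left(-139 + X\right) = 8 X \left(-139 + X\right)$)
$U{\left(50 \right)} - -231919 = 8 \cdot 50 \left(-139 + 50\right) - -231919 = 8 \cdot 50 \left(-89\right) + 231919 = -35600 + 231919 = 196319$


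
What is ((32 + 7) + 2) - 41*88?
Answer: -3567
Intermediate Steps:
((32 + 7) + 2) - 41*88 = (39 + 2) - 3608 = 41 - 3608 = -3567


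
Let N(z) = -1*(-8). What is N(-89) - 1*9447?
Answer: -9439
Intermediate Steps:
N(z) = 8
N(-89) - 1*9447 = 8 - 1*9447 = 8 - 9447 = -9439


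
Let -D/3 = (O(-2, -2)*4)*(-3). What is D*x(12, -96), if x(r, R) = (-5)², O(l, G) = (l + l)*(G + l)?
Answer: 14400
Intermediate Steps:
O(l, G) = 2*l*(G + l) (O(l, G) = (2*l)*(G + l) = 2*l*(G + l))
x(r, R) = 25
D = 576 (D = -3*(2*(-2)*(-2 - 2))*4*(-3) = -3*(2*(-2)*(-4))*4*(-3) = -3*16*4*(-3) = -192*(-3) = -3*(-192) = 576)
D*x(12, -96) = 576*25 = 14400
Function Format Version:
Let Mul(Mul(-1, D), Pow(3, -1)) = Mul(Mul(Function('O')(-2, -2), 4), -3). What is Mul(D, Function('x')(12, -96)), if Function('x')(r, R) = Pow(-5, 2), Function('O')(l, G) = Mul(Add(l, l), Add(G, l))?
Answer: 14400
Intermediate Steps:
Function('O')(l, G) = Mul(2, l, Add(G, l)) (Function('O')(l, G) = Mul(Mul(2, l), Add(G, l)) = Mul(2, l, Add(G, l)))
Function('x')(r, R) = 25
D = 576 (D = Mul(-3, Mul(Mul(Mul(2, -2, Add(-2, -2)), 4), -3)) = Mul(-3, Mul(Mul(Mul(2, -2, -4), 4), -3)) = Mul(-3, Mul(Mul(16, 4), -3)) = Mul(-3, Mul(64, -3)) = Mul(-3, -192) = 576)
Mul(D, Function('x')(12, -96)) = Mul(576, 25) = 14400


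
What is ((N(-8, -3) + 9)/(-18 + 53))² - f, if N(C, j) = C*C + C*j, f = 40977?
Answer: -50187416/1225 ≈ -40969.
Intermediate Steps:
N(C, j) = C² + C*j
((N(-8, -3) + 9)/(-18 + 53))² - f = ((-8*(-8 - 3) + 9)/(-18 + 53))² - 1*40977 = ((-8*(-11) + 9)/35)² - 40977 = ((88 + 9)*(1/35))² - 40977 = (97*(1/35))² - 40977 = (97/35)² - 40977 = 9409/1225 - 40977 = -50187416/1225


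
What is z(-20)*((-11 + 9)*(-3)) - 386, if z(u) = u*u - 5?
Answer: 1984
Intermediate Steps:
z(u) = -5 + u² (z(u) = u² - 5 = -5 + u²)
z(-20)*((-11 + 9)*(-3)) - 386 = (-5 + (-20)²)*((-11 + 9)*(-3)) - 386 = (-5 + 400)*(-2*(-3)) - 386 = 395*6 - 386 = 2370 - 386 = 1984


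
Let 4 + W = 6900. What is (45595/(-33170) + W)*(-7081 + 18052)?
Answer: 501801965595/6634 ≈ 7.5641e+7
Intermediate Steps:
W = 6896 (W = -4 + 6900 = 6896)
(45595/(-33170) + W)*(-7081 + 18052) = (45595/(-33170) + 6896)*(-7081 + 18052) = (45595*(-1/33170) + 6896)*10971 = (-9119/6634 + 6896)*10971 = (45738945/6634)*10971 = 501801965595/6634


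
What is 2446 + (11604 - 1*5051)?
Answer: 8999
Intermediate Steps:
2446 + (11604 - 1*5051) = 2446 + (11604 - 5051) = 2446 + 6553 = 8999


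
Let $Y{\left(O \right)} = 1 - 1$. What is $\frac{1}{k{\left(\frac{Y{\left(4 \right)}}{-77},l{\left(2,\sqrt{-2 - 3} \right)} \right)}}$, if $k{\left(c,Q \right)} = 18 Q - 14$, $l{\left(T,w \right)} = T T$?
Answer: $\frac{1}{58} \approx 0.017241$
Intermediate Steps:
$l{\left(T,w \right)} = T^{2}$
$Y{\left(O \right)} = 0$ ($Y{\left(O \right)} = 1 - 1 = 0$)
$k{\left(c,Q \right)} = -14 + 18 Q$
$\frac{1}{k{\left(\frac{Y{\left(4 \right)}}{-77},l{\left(2,\sqrt{-2 - 3} \right)} \right)}} = \frac{1}{-14 + 18 \cdot 2^{2}} = \frac{1}{-14 + 18 \cdot 4} = \frac{1}{-14 + 72} = \frac{1}{58}$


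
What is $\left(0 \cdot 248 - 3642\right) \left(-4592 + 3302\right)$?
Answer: $4698180$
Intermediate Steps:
$\left(0 \cdot 248 - 3642\right) \left(-4592 + 3302\right) = \left(0 - 3642\right) \left(-1290\right) = \left(-3642\right) \left(-1290\right) = 4698180$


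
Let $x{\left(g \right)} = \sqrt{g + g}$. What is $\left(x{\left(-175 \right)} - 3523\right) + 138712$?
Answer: $135189 + 5 i \sqrt{14} \approx 1.3519 \cdot 10^{5} + 18.708 i$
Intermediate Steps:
$x{\left(g \right)} = \sqrt{2} \sqrt{g}$ ($x{\left(g \right)} = \sqrt{2 g} = \sqrt{2} \sqrt{g}$)
$\left(x{\left(-175 \right)} - 3523\right) + 138712 = \left(\sqrt{2} \sqrt{-175} - 3523\right) + 138712 = \left(\sqrt{2} \cdot 5 i \sqrt{7} - 3523\right) + 138712 = \left(5 i \sqrt{14} - 3523\right) + 138712 = \left(-3523 + 5 i \sqrt{14}\right) + 138712 = 135189 + 5 i \sqrt{14}$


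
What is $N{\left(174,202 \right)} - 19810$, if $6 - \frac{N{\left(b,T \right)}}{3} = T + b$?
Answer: $-20920$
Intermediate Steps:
$N{\left(b,T \right)} = 18 - 3 T - 3 b$ ($N{\left(b,T \right)} = 18 - 3 \left(T + b\right) = 18 - \left(3 T + 3 b\right) = 18 - 3 T - 3 b$)
$N{\left(174,202 \right)} - 19810 = \left(18 - 606 - 522\right) - 19810 = -1110 - 19810 = -20920$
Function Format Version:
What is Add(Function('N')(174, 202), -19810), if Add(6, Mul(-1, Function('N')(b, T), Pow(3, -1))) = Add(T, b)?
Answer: -20920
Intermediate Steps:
Function('N')(b, T) = Add(18, Mul(-3, T), Mul(-3, b)) (Function('N')(b, T) = Add(18, Mul(-3, Add(T, b))) = Add(18, Add(Mul(-3, T), Mul(-3, b))) = Add(18, Mul(-3, T), Mul(-3, b)))
Add(Function('N')(174, 202), -19810) = Add(Add(18, Mul(-3, 202), Mul(-3, 174)), -19810) = Add(Add(18, -606, -522), -19810) = Add(-1110, -19810) = -20920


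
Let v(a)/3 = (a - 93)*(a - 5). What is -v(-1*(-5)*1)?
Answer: 0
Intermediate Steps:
v(a) = 3*(-93 + a)*(-5 + a) (v(a) = 3*((a - 93)*(a - 5)) = 3*((-93 + a)*(-5 + a)) = 3*(-93 + a)*(-5 + a))
-v(-1*(-5)*1) = -(1395 - 294*(-1*(-5)) + 3*(-1*(-5)*1)²) = -(1395 - 1470 + 3*(5*1)²) = -(1395 - 294*5 + 3*5²) = -(1395 - 1470 + 3*25) = -(1395 - 1470 + 75) = -1*0 = 0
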